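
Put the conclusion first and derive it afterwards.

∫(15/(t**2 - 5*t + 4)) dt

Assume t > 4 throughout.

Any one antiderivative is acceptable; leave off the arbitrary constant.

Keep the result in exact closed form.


The answer is 5*log(t - 4) - 5*log(t - 1).
Step 1. Decompose ∫(15/(t**2 - 5*t + 4)) dt by partial fractions, 15/(t**2 - 5*t + 4) = -5/(t - 1) + 5/(t - 4): now ∫(5/(t - 4)) dt + ∫(-5/(t - 1)) dt.
Step 2. Evaluate the standard form [assuming t > 4]: now 5*log(t - 4) + ∫(-5/(t - 1)) dt.
Step 3. Evaluate the standard form [assuming t > 1]: now 5*log(t - 4) - 5*log(t - 1).
Answer: 5*log(t - 4) - 5*log(t - 1).


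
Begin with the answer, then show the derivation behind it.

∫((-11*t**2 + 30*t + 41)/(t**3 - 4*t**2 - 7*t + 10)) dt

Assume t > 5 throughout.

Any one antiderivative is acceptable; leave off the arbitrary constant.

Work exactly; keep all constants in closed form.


The answer is -3*log(t - 5) - 5*log(t - 1) - 3*log(t + 2).
Step 1. Decompose ∫((-11*t**2 + 30*t + 41)/(t**3 - 4*t**2 - 7*t + 10)) dt by partial fractions, (-11*t**2 + 30*t + 41)/(t**3 - 4*t**2 - 7*t + 10) = -3/(t + 2) - 5/(t - 1) - 3/(t - 5): now ∫(-3/(t - 5)) dt + ∫(-5/(t - 1)) dt + ∫(-3/(t + 2)) dt.
Step 2. Evaluate the standard form [assuming t > 5]: now -3*log(t - 5) + ∫(-5/(t - 1)) dt + ∫(-3/(t + 2)) dt.
Step 3. Evaluate the standard form [assuming t > 1]: now -3*log(t - 5) - 5*log(t - 1) + ∫(-3/(t + 2)) dt.
Step 4. Evaluate the standard form [assuming t > -2]: now -3*log(t - 5) - 5*log(t - 1) - 3*log(t + 2).
Answer: -3*log(t - 5) - 5*log(t - 1) - 3*log(t + 2).


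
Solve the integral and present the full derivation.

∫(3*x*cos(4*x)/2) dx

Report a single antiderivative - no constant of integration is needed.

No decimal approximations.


Step 1. Integrate ∫(3*x*cos(4*x)/2) dx by parts with u = x, dv = (3*cos(4*x)/2) dx, so v = 3*sin(4*x)/8: now 3*x*sin(4*x)/8 + ∫(-3*sin(4*x)/8) dx.
Step 2. Evaluate the standard form: now 3*x*sin(4*x)/8 + 3*cos(4*x)/32.
Answer: 3*x*sin(4*x)/8 + 3*cos(4*x)/32.


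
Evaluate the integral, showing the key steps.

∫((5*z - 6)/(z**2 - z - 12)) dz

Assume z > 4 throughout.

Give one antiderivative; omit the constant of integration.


Step 1. Decompose ∫((5*z - 6)/(z**2 - z - 12)) dz by partial fractions, (5*z - 6)/(z**2 - z - 12) = 3/(z + 3) + 2/(z - 4): now ∫(2/(z - 4)) dz + ∫(3/(z + 3)) dz.
Step 2. Evaluate the standard form [assuming z > -3]: now 3*log(z + 3) + ∫(2/(z - 4)) dz.
Step 3. Evaluate the standard form [assuming z > 4]: now 2*log(z - 4) + 3*log(z + 3).
Answer: 2*log(z - 4) + 3*log(z + 3).


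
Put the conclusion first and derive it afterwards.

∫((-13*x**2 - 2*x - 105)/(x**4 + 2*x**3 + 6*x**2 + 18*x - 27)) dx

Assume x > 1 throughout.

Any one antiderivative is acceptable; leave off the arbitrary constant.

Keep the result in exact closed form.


The answer is -3*log(x - 1) + 3*log(x + 3) - atan(x/3)/3.
Step 1. Decompose ∫((-13*x**2 - 2*x - 105)/(x**4 + 2*x**3 + 6*x**2 + 18*x - 27)) dx by partial fractions, (-13*x**2 - 2*x - 105)/(x**4 + 2*x**3 + 6*x**2 + 18*x - 27) = -1/(x**2 + 9) + 3/(x + 3) - 3/(x - 1): now ∫(-3/(x - 1)) dx + ∫(3/(x + 3)) dx + ∫(-1/(x**2 + 9)) dx.
Step 2. Evaluate the standard form [assuming x > -3]: now 3*log(x + 3) + ∫(-3/(x - 1)) dx + ∫(-1/(x**2 + 9)) dx.
Step 3. Evaluate the standard form [assuming x > 1]: now -3*log(x - 1) + 3*log(x + 3) + ∫(-1/(x**2 + 9)) dx.
Step 4. Evaluate the standard form: now -3*log(x - 1) + 3*log(x + 3) - atan(x/3)/3.
Answer: -3*log(x - 1) + 3*log(x + 3) - atan(x/3)/3.


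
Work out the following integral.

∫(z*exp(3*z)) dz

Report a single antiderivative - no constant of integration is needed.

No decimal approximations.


Answer: z*exp(3*z)/3 - exp(3*z)/9.


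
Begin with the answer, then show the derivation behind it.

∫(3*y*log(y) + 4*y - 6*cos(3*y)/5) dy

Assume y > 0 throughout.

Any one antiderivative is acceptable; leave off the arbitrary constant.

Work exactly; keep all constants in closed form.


The answer is 3*y**2*log(y)/2 + 5*y**2/4 - 2*sin(3*y)/5.
Step 1. Rewrite: now ∫(4*y) dy + ∫(3*y*log(y)) dy + ∫(-6*cos(3*y)/5) dy.
Step 2. Integrate ∫(3*y*log(y)) dy by parts with u = log(y), dv = (3*y) dy, so v = 3*y**2/2 [assuming y > 0]: now 3*y**2*log(y)/2 + ∫(-3*y/2) dy + ∫(4*y) dy + ∫(-6*cos(3*y)/5) dy.
Step 3. Evaluate the standard form: now 3*y**2*log(y)/2 - 3*y**2/4 + ∫(4*y) dy + ∫(-6*cos(3*y)/5) dy.
Step 4. Evaluate the standard form: now 3*y**2*log(y)/2 + 5*y**2/4 + ∫(-6*cos(3*y)/5) dy.
Step 5. Evaluate the standard form: now 3*y**2*log(y)/2 + 5*y**2/4 - 2*sin(3*y)/5.
Answer: 3*y**2*log(y)/2 + 5*y**2/4 - 2*sin(3*y)/5.


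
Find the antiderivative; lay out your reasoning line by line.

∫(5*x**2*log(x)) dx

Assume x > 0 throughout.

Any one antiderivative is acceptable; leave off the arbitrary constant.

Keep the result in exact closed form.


Step 1. Integrate ∫(5*x**2*log(x)) dx by parts with u = log(x), dv = (5*x**2) dx, so v = 5*x**3/3 [assuming x > 0]: now 5*x**3*log(x)/3 + ∫(-5*x**2/3) dx.
Step 2. Evaluate the standard form: now 5*x**3*log(x)/3 - 5*x**3/9.
Answer: 5*x**3*log(x)/3 - 5*x**3/9.


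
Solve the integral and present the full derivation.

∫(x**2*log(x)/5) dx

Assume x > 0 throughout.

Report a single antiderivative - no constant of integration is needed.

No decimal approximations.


Step 1. Integrate ∫(x**2*log(x)/5) dx by parts with u = log(x), dv = (x**2/5) dx, so v = x**3/15 [assuming x > 0]: now x**3*log(x)/15 + ∫(-x**2/15) dx.
Step 2. Evaluate the standard form: now x**3*log(x)/15 - x**3/45.
Answer: x**3*log(x)/15 - x**3/45.


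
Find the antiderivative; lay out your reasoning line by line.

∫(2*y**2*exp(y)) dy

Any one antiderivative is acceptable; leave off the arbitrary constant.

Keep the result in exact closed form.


Step 1. Integrate ∫(2*y**2*exp(y)) dy by parts with u = y**2, dv = (2*exp(y)) dy, so v = 2*exp(y): now 2*y**2*exp(y) + ∫(-4*y*exp(y)) dy.
Step 2. Integrate ∫(-4*y*exp(y)) dy by parts with u = y, dv = (-4*exp(y)) dy, so v = -4*exp(y): now 2*y**2*exp(y) - 4*y*exp(y) + ∫(4*exp(y)) dy.
Step 3. Evaluate the standard form: now 2*y**2*exp(y) - 4*y*exp(y) + 4*exp(y).
Answer: 2*y**2*exp(y) - 4*y*exp(y) + 4*exp(y).


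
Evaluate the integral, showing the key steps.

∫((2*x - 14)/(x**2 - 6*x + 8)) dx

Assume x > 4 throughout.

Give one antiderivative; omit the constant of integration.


Step 1. Decompose ∫((2*x - 14)/(x**2 - 6*x + 8)) dx by partial fractions, (2*x - 14)/(x**2 - 6*x + 8) = 5/(x - 2) - 3/(x - 4): now ∫(-3/(x - 4)) dx + ∫(5/(x - 2)) dx.
Step 2. Evaluate the standard form [assuming x > 2]: now 5*log(x - 2) + ∫(-3/(x - 4)) dx.
Step 3. Evaluate the standard form [assuming x > 4]: now -3*log(x - 4) + 5*log(x - 2).
Answer: -3*log(x - 4) + 5*log(x - 2).


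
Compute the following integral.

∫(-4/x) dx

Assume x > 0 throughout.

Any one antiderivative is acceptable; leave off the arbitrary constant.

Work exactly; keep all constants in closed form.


Answer: -4*log(x).


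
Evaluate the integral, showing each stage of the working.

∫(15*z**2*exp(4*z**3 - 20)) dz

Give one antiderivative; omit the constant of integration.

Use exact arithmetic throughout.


Step 1. Substitute u = z**3 - 5, turning ∫(15*z**2*exp(4*z**3 - 20)) dz into ∫(5*exp(4*u)) du: now ∫(5*exp(4*u)) du.
Step 2. Evaluate the standard form: now 5*exp(4*u)/4.
Step 3. Substitute back u = z**3 - 5: now 5*exp(4*z**3 - 20)/4.
Answer: 5*exp(4*z**3 - 20)/4.


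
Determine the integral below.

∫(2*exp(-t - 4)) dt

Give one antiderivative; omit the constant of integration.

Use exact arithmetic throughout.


Answer: -2*exp(-t - 4).


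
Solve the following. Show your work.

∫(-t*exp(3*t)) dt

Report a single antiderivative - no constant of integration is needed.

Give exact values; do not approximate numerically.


Step 1. Integrate ∫(-t*exp(3*t)) dt by parts with u = t, dv = (-exp(3*t)) dt, so v = -exp(3*t)/3: now -t*exp(3*t)/3 + ∫(exp(3*t)/3) dt.
Step 2. Evaluate the standard form: now -t*exp(3*t)/3 + exp(3*t)/9.
Answer: -t*exp(3*t)/3 + exp(3*t)/9.


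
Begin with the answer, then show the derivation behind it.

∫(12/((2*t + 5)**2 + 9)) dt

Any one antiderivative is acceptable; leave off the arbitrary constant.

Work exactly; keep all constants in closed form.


The answer is 2*atan(2*t/3 + 5/3).
Step 1. Substitute u = 2*t + 5, turning ∫(12/((2*t + 5)**2 + 9)) dt into ∫(6/(u**2 + 9)) du: now ∫(6/(u**2 + 9)) du.
Step 2. Evaluate the standard form: now 2*atan(u/3).
Step 3. Substitute back u = 2*t + 5: now 2*atan(2*t/3 + 5/3).
Answer: 2*atan(2*t/3 + 5/3).


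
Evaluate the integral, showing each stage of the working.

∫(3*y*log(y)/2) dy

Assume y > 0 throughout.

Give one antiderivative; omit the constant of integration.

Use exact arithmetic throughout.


Step 1. Integrate ∫(3*y*log(y)/2) dy by parts with u = log(y), dv = (3*y/2) dy, so v = 3*y**2/4 [assuming y > 0]: now 3*y**2*log(y)/4 + ∫(-3*y/4) dy.
Step 2. Evaluate the standard form: now 3*y**2*log(y)/4 - 3*y**2/8.
Answer: 3*y**2*log(y)/4 - 3*y**2/8.


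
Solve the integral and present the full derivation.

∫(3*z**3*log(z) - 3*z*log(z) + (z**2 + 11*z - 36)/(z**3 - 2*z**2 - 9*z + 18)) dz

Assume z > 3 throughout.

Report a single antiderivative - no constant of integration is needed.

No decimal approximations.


Step 1. Rewrite: now ∫(-3*z*log(z)) dz + ∫(3*z**3*log(z)) dz + ∫((z**2 + 11*z - 36)/(z**3 - 2*z**2 - 9*z + 18)) dz.
Step 2. Integrate ∫(3*z**3*log(z)) dz by parts with u = log(z), dv = (3*z**3) dz, so v = 3*z**4/4 [assuming z > 0]: now 3*z**4*log(z)/4 + ∫(-3*z**3/4) dz + ∫(-3*z*log(z)) dz + ∫((z**2 + 11*z - 36)/(z**3 - 2*z**2 - 9*z + 18)) dz.
Step 3. Evaluate the standard form: now 3*z**4*log(z)/4 - 3*z**4/16 + ∫(-3*z*log(z)) dz + ∫((z**2 + 11*z - 36)/(z**3 - 2*z**2 - 9*z + 18)) dz.
Step 4. Decompose ∫((z**2 + 11*z - 36)/(z**3 - 2*z**2 - 9*z + 18)) dz by partial fractions, (z**2 + 11*z - 36)/(z**3 - 2*z**2 - 9*z + 18) = -2/(z + 3) + 2/(z - 2) + 1/(z - 3): now 3*z**4*log(z)/4 - 3*z**4/16 + ∫(-3*z*log(z)) dz + ∫(1/(z - 3)) dz + ∫(2/(z - 2)) dz + ∫(-2/(z + 3)) dz.
Step 5. Evaluate the standard form [assuming z > -3]: now 3*z**4*log(z)/4 - 3*z**4/16 - 2*log(z + 3) + ∫(-3*z*log(z)) dz + ∫(1/(z - 3)) dz + ∫(2/(z - 2)) dz.
Step 6. Evaluate the standard form [assuming z > 3]: now 3*z**4*log(z)/4 - 3*z**4/16 + log(z - 3) - 2*log(z + 3) + ∫(-3*z*log(z)) dz + ∫(2/(z - 2)) dz.
Step 7. Evaluate the standard form [assuming z > 2]: now 3*z**4*log(z)/4 - 3*z**4/16 + log(z - 3) + 2*log(z - 2) - 2*log(z + 3) + ∫(-3*z*log(z)) dz.
Step 8. Integrate ∫(-3*z*log(z)) dz by parts with u = log(z), dv = (-3*z) dz, so v = -3*z**2/2 [assuming z > 0]: now 3*z**4*log(z)/4 - 3*z**4/16 - 3*z**2*log(z)/2 + log(z - 3) + 2*log(z - 2) - 2*log(z + 3) + ∫(3*z/2) dz.
Step 9. Evaluate the standard form: now 3*z**4*log(z)/4 - 3*z**4/16 - 3*z**2*log(z)/2 + 3*z**2/4 + log(z - 3) + 2*log(z - 2) - 2*log(z + 3).
Answer: 3*z**4*log(z)/4 - 3*z**4/16 - 3*z**2*log(z)/2 + 3*z**2/4 + log(z - 3) + 2*log(z - 2) - 2*log(z + 3).


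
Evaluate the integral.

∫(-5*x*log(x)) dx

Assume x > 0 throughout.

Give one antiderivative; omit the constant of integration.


Answer: -5*x**2*log(x)/2 + 5*x**2/4.


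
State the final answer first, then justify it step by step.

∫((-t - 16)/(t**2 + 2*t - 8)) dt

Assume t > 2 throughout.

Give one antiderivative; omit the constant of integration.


The answer is -3*log(t - 2) + 2*log(t + 4).
Step 1. Decompose ∫((-t - 16)/(t**2 + 2*t - 8)) dt by partial fractions, (-t - 16)/(t**2 + 2*t - 8) = 2/(t + 4) - 3/(t - 2): now ∫(-3/(t - 2)) dt + ∫(2/(t + 4)) dt.
Step 2. Evaluate the standard form [assuming t > -4]: now 2*log(t + 4) + ∫(-3/(t - 2)) dt.
Step 3. Evaluate the standard form [assuming t > 2]: now -3*log(t - 2) + 2*log(t + 4).
Answer: -3*log(t - 2) + 2*log(t + 4).


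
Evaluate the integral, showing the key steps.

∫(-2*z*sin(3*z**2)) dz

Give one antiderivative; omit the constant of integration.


Step 1. Substitute u = z**2, turning ∫(-2*z*sin(3*z**2)) dz into ∫(-sin(3*u)) du: now ∫(-sin(3*u)) du.
Step 2. Evaluate the standard form: now cos(3*u)/3.
Step 3. Substitute back u = z**2: now cos(3*z**2)/3.
Answer: cos(3*z**2)/3.


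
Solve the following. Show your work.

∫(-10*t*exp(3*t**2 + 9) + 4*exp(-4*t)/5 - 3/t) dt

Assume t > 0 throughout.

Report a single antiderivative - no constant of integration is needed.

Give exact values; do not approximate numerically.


Step 1. Rewrite: now ∫(-3/t) dt + ∫(-10*t*exp(3*t**2 + 9)) dt + ∫(4*exp(-4*t)/5) dt.
Step 2. Substitute u = t**2 + 3, turning ∫(-10*t*exp(3*t**2 + 9)) dt into ∫(-5*exp(3*u)) du: now ∫(-3/t) dt + ∫(4*exp(-4*t)/5) dt + ∫(-5*exp(3*u)) du.
Step 3. Evaluate the standard form: now -5*exp(3*u)/3 + ∫(-3/t) dt + ∫(4*exp(-4*t)/5) dt.
Step 4. Substitute back u = t**2 + 3: now -5*exp(3*t**2 + 9)/3 + ∫(-3/t) dt + ∫(4*exp(-4*t)/5) dt.
Step 5. Evaluate the standard form: now -5*exp(3*t**2 + 9)/3 + ∫(-3/t) dt - exp(-4*t)/5.
Step 6. Evaluate the standard form [assuming t > 0]: now -5*exp(3*t**2 + 9)/3 - 3*log(t) - exp(-4*t)/5.
Answer: -5*exp(3*t**2 + 9)/3 - 3*log(t) - exp(-4*t)/5.


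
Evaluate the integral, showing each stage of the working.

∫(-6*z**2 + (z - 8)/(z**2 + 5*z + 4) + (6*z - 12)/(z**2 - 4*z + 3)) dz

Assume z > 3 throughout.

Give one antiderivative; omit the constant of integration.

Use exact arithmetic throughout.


Step 1. Rewrite: now ∫(-6*z**2) dz + ∫((z - 8)/(z**2 + 5*z + 4)) dz + ∫((6*z - 12)/(z**2 - 4*z + 3)) dz.
Step 2. Decompose ∫((6*z - 12)/(z**2 - 4*z + 3)) dz by partial fractions, (6*z - 12)/(z**2 - 4*z + 3) = 3/(z - 1) + 3/(z - 3): now ∫(-6*z**2) dz + ∫((z - 8)/(z**2 + 5*z + 4)) dz + ∫(3/(z - 3)) dz + ∫(3/(z - 1)) dz.
Step 3. Evaluate the standard form [assuming z > 3]: now 3*log(z - 3) + ∫(-6*z**2) dz + ∫((z - 8)/(z**2 + 5*z + 4)) dz + ∫(3/(z - 1)) dz.
Step 4. Evaluate the standard form [assuming z > 1]: now 3*log(z - 3) + 3*log(z - 1) + ∫(-6*z**2) dz + ∫((z - 8)/(z**2 + 5*z + 4)) dz.
Step 5. Decompose ∫((z - 8)/(z**2 + 5*z + 4)) dz by partial fractions, (z - 8)/(z**2 + 5*z + 4) = 4/(z + 4) - 3/(z + 1): now 3*log(z - 3) + 3*log(z - 1) + ∫(-6*z**2) dz + ∫(-3/(z + 1)) dz + ∫(4/(z + 4)) dz.
Step 6. Evaluate the standard form [assuming z > -4]: now 3*log(z - 3) + 3*log(z - 1) + 4*log(z + 4) + ∫(-6*z**2) dz + ∫(-3/(z + 1)) dz.
Step 7. Evaluate the standard form [assuming z > -1]: now 3*log(z - 3) + 3*log(z - 1) - 3*log(z + 1) + 4*log(z + 4) + ∫(-6*z**2) dz.
Step 8. Evaluate the standard form: now -2*z**3 + 3*log(z - 3) + 3*log(z - 1) - 3*log(z + 1) + 4*log(z + 4).
Answer: -2*z**3 + 3*log(z - 3) + 3*log(z - 1) - 3*log(z + 1) + 4*log(z + 4).


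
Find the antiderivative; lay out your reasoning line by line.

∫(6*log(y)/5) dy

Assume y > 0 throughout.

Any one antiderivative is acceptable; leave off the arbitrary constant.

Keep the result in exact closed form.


Step 1. Integrate ∫(6*log(y)/5) dy by parts with u = log(y), dv = (6/5) dy, so v = 6*y/5 [assuming y > 0]: now 6*y*log(y)/5 + ∫(-6/5) dy.
Step 2. Evaluate the standard form: now 6*y*log(y)/5 - 6*y/5.
Answer: 6*y*log(y)/5 - 6*y/5.


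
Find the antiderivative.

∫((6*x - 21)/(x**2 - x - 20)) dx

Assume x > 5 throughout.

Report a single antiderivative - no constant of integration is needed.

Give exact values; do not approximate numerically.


Answer: log(x - 5) + 5*log(x + 4).


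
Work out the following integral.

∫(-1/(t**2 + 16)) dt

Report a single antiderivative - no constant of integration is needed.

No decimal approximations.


Answer: -atan(t/4)/4.


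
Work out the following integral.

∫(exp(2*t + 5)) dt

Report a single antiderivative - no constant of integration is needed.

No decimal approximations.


Answer: exp(2*t + 5)/2.


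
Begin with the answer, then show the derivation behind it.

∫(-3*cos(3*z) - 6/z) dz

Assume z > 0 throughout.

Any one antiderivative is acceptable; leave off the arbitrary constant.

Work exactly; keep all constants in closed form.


The answer is -6*log(z) - sin(3*z).
Step 1. Rewrite: now ∫(-6/z) dz + ∫(-3*cos(3*z)) dz.
Step 2. Evaluate the standard form [assuming z > 0]: now -6*log(z) + ∫(-3*cos(3*z)) dz.
Step 3. Evaluate the standard form: now -6*log(z) - sin(3*z).
Answer: -6*log(z) - sin(3*z).


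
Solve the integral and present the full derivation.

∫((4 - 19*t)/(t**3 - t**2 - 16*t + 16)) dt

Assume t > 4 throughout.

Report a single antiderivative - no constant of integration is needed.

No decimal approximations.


Step 1. Decompose ∫((4 - 19*t)/(t**3 - t**2 - 16*t + 16)) dt by partial fractions, (4 - 19*t)/(t**3 - t**2 - 16*t + 16) = 2/(t + 4) + 1/(t - 1) - 3/(t - 4): now ∫(-3/(t - 4)) dt + ∫(1/(t - 1)) dt + ∫(2/(t + 4)) dt.
Step 2. Evaluate the standard form [assuming t > 1]: now log(t - 1) + ∫(-3/(t - 4)) dt + ∫(2/(t + 4)) dt.
Step 3. Evaluate the standard form [assuming t > -4]: now log(t - 1) + 2*log(t + 4) + ∫(-3/(t - 4)) dt.
Step 4. Evaluate the standard form [assuming t > 4]: now -3*log(t - 4) + log(t - 1) + 2*log(t + 4).
Answer: -3*log(t - 4) + log(t - 1) + 2*log(t + 4).


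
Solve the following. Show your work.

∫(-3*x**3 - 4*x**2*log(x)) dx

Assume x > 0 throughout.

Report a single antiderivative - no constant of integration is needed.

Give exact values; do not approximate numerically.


Step 1. Rewrite: now ∫(-3*x**3) dx + ∫(-4*x**2*log(x)) dx.
Step 2. Evaluate the standard form: now -3*x**4/4 + ∫(-4*x**2*log(x)) dx.
Step 3. Integrate ∫(-4*x**2*log(x)) dx by parts with u = log(x), dv = (-4*x**2) dx, so v = -4*x**3/3 [assuming x > 0]: now -3*x**4/4 - 4*x**3*log(x)/3 + ∫(4*x**2/3) dx.
Step 4. Evaluate the standard form: now -3*x**4/4 - 4*x**3*log(x)/3 + 4*x**3/9.
Answer: -3*x**4/4 - 4*x**3*log(x)/3 + 4*x**3/9.


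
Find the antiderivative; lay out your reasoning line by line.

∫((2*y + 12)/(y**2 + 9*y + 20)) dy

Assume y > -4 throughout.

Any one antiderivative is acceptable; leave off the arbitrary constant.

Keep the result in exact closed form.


Step 1. Decompose ∫((2*y + 12)/(y**2 + 9*y + 20)) dy by partial fractions, (2*y + 12)/(y**2 + 9*y + 20) = -2/(y + 5) + 4/(y + 4): now ∫(4/(y + 4)) dy + ∫(-2/(y + 5)) dy.
Step 2. Evaluate the standard form [assuming y > -5]: now -2*log(y + 5) + ∫(4/(y + 4)) dy.
Step 3. Evaluate the standard form [assuming y > -4]: now 4*log(y + 4) - 2*log(y + 5).
Answer: 4*log(y + 4) - 2*log(y + 5).


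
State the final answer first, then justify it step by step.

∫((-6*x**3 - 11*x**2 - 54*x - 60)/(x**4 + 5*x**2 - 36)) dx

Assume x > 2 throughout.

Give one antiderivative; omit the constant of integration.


The answer is -5*log(x - 2) - log(x + 2) - atan(x/3).
Step 1. Decompose ∫((-6*x**3 - 11*x**2 - 54*x - 60)/(x**4 + 5*x**2 - 36)) dx by partial fractions, (-6*x**3 - 11*x**2 - 54*x - 60)/(x**4 + 5*x**2 - 36) = -3/(x**2 + 9) - 1/(x + 2) - 5/(x - 2): now ∫(-5/(x - 2)) dx + ∫(-1/(x + 2)) dx + ∫(-3/(x**2 + 9)) dx.
Step 2. Evaluate the standard form [assuming x > -2]: now -log(x + 2) + ∫(-5/(x - 2)) dx + ∫(-3/(x**2 + 9)) dx.
Step 3. Evaluate the standard form [assuming x > 2]: now -5*log(x - 2) - log(x + 2) + ∫(-3/(x**2 + 9)) dx.
Step 4. Evaluate the standard form: now -5*log(x - 2) - log(x + 2) - atan(x/3).
Answer: -5*log(x - 2) - log(x + 2) - atan(x/3).


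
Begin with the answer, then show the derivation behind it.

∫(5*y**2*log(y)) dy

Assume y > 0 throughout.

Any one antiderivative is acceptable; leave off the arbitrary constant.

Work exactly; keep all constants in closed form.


The answer is 5*y**3*log(y)/3 - 5*y**3/9.
Step 1. Integrate ∫(5*y**2*log(y)) dy by parts with u = log(y), dv = (5*y**2) dy, so v = 5*y**3/3 [assuming y > 0]: now 5*y**3*log(y)/3 + ∫(-5*y**2/3) dy.
Step 2. Evaluate the standard form: now 5*y**3*log(y)/3 - 5*y**3/9.
Answer: 5*y**3*log(y)/3 - 5*y**3/9.


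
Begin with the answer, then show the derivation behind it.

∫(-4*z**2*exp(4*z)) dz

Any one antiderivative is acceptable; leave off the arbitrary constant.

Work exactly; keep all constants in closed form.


The answer is -z**2*exp(4*z) + z*exp(4*z)/2 - exp(4*z)/8.
Step 1. Integrate ∫(-4*z**2*exp(4*z)) dz by parts with u = z**2, dv = (-4*exp(4*z)) dz, so v = -exp(4*z): now -z**2*exp(4*z) + ∫(2*z*exp(4*z)) dz.
Step 2. Integrate ∫(2*z*exp(4*z)) dz by parts with u = z, dv = (2*exp(4*z)) dz, so v = exp(4*z)/2: now -z**2*exp(4*z) + z*exp(4*z)/2 + ∫(-exp(4*z)/2) dz.
Step 3. Evaluate the standard form: now -z**2*exp(4*z) + z*exp(4*z)/2 - exp(4*z)/8.
Answer: -z**2*exp(4*z) + z*exp(4*z)/2 - exp(4*z)/8.


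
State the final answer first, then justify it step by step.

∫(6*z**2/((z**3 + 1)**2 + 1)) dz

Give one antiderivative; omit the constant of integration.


The answer is 2*atan(z**3 + 1).
Step 1. Substitute u = z**3 + 1, turning ∫(6*z**2/((z**3 + 1)**2 + 1)) dz into ∫(2/(u**2 + 1)) du: now ∫(2/(u**2 + 1)) du.
Step 2. Evaluate the standard form: now 2*atan(u).
Step 3. Substitute back u = z**3 + 1: now 2*atan(z**3 + 1).
Answer: 2*atan(z**3 + 1).


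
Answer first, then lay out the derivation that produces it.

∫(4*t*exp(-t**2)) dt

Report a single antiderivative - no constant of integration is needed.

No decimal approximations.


The answer is -2*exp(-t**2).
Step 1. Substitute u = t**2, turning ∫(4*t*exp(-t**2)) dt into ∫(2*exp(-u)) du: now ∫(2*exp(-u)) du.
Step 2. Evaluate the standard form: now -2*exp(-u).
Step 3. Substitute back u = t**2: now -2*exp(-t**2).
Answer: -2*exp(-t**2).


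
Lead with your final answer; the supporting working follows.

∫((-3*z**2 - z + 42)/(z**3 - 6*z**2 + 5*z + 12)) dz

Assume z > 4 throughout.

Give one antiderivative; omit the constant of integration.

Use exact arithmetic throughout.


The answer is -2*log(z - 4) - 3*log(z - 3) + 2*log(z + 1).
Step 1. Decompose ∫((-3*z**2 - z + 42)/(z**3 - 6*z**2 + 5*z + 12)) dz by partial fractions, (-3*z**2 - z + 42)/(z**3 - 6*z**2 + 5*z + 12) = 2/(z + 1) - 3/(z - 3) - 2/(z - 4): now ∫(-2/(z - 4)) dz + ∫(-3/(z - 3)) dz + ∫(2/(z + 1)) dz.
Step 2. Evaluate the standard form [assuming z > 3]: now -3*log(z - 3) + ∫(-2/(z - 4)) dz + ∫(2/(z + 1)) dz.
Step 3. Evaluate the standard form [assuming z > 4]: now -2*log(z - 4) - 3*log(z - 3) + ∫(2/(z + 1)) dz.
Step 4. Evaluate the standard form [assuming z > -1]: now -2*log(z - 4) - 3*log(z - 3) + 2*log(z + 1).
Answer: -2*log(z - 4) - 3*log(z - 3) + 2*log(z + 1).


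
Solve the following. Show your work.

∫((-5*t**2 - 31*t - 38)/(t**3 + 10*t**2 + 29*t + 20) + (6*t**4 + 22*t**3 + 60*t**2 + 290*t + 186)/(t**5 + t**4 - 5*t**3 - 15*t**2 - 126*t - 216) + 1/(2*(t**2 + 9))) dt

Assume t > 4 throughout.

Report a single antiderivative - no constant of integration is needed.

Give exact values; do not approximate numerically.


Step 1. Rewrite: now ∫((-5*t**2 - 31*t - 38)/(t**3 + 10*t**2 + 29*t + 20)) dt + ∫((6*t**4 + 22*t**3 + 60*t**2 + 290*t + 186)/(t**5 + t**4 - 5*t**3 - 15*t**2 - 126*t - 216)) dt + ∫(1/(2*(t**2 + 9))) dt.
Step 2. Decompose ∫((6*t**4 + 22*t**3 + 60*t**2 + 290*t + 186)/(t**5 + t**4 - 5*t**3 - 15*t**2 - 126*t - 216)) dt by partial fractions, (6*t**4 + 22*t**3 + 60*t**2 + 290*t + 186)/(t**5 + t**4 - 5*t**3 - 15*t**2 - 126*t - 216) = -4/(t**2 + 9) - 2/(t + 3) + 3/(t + 2) + 5/(t - 4): now ∫((-5*t**2 - 31*t - 38)/(t**3 + 10*t**2 + 29*t + 20)) dt + ∫(5/(t - 4)) dt + ∫(3/(t + 2)) dt + ∫(-2/(t + 3)) dt + ∫(-4/(t**2 + 9)) dt + ∫(1/(2*(t**2 + 9))) dt.
Step 3. Evaluate the standard form [assuming t > -3]: now -2*log(t + 3) + ∫((-5*t**2 - 31*t - 38)/(t**3 + 10*t**2 + 29*t + 20)) dt + ∫(5/(t - 4)) dt + ∫(3/(t + 2)) dt + ∫(-4/(t**2 + 9)) dt + ∫(1/(2*(t**2 + 9))) dt.
Step 4. Evaluate the standard form [assuming t > -2]: now 3*log(t + 2) - 2*log(t + 3) + ∫((-5*t**2 - 31*t - 38)/(t**3 + 10*t**2 + 29*t + 20)) dt + ∫(5/(t - 4)) dt + ∫(-4/(t**2 + 9)) dt + ∫(1/(2*(t**2 + 9))) dt.
Step 5. Evaluate the standard form [assuming t > 4]: now 5*log(t - 4) + 3*log(t + 2) - 2*log(t + 3) + ∫((-5*t**2 - 31*t - 38)/(t**3 + 10*t**2 + 29*t + 20)) dt + ∫(-4/(t**2 + 9)) dt + ∫(1/(2*(t**2 + 9))) dt.
Step 6. Evaluate the standard form: now 5*log(t - 4) + 3*log(t + 2) - 2*log(t + 3) - 4*atan(t/3)/3 + ∫((-5*t**2 - 31*t - 38)/(t**3 + 10*t**2 + 29*t + 20)) dt + ∫(1/(2*(t**2 + 9))) dt.
Step 7. Decompose ∫((-5*t**2 - 31*t - 38)/(t**3 + 10*t**2 + 29*t + 20)) dt by partial fractions, (-5*t**2 - 31*t - 38)/(t**3 + 10*t**2 + 29*t + 20) = -2/(t + 5) - 2/(t + 4) - 1/(t + 1): now 5*log(t - 4) + 3*log(t + 2) - 2*log(t + 3) - 4*atan(t/3)/3 + ∫(-1/(t + 1)) dt + ∫(-2/(t + 4)) dt + ∫(-2/(t + 5)) dt + ∫(1/(2*(t**2 + 9))) dt.
Step 8. Evaluate the standard form [assuming t > -5]: now 5*log(t - 4) + 3*log(t + 2) - 2*log(t + 3) - 2*log(t + 5) - 4*atan(t/3)/3 + ∫(-1/(t + 1)) dt + ∫(-2/(t + 4)) dt + ∫(1/(2*(t**2 + 9))) dt.
Step 9. Evaluate the standard form [assuming t > -4]: now 5*log(t - 4) + 3*log(t + 2) - 2*log(t + 3) - 2*log(t + 4) - 2*log(t + 5) - 4*atan(t/3)/3 + ∫(-1/(t + 1)) dt + ∫(1/(2*(t**2 + 9))) dt.
Step 10. Evaluate the standard form [assuming t > -1]: now 5*log(t - 4) - log(t + 1) + 3*log(t + 2) - 2*log(t + 3) - 2*log(t + 4) - 2*log(t + 5) - 4*atan(t/3)/3 + ∫(1/(2*(t**2 + 9))) dt.
Step 11. Evaluate the standard form: now 5*log(t - 4) - log(t + 1) + 3*log(t + 2) - 2*log(t + 3) - 2*log(t + 4) - 2*log(t + 5) - 7*atan(t/3)/6.
Answer: 5*log(t - 4) - log(t + 1) + 3*log(t + 2) - 2*log(t + 3) - 2*log(t + 4) - 2*log(t + 5) - 7*atan(t/3)/6.


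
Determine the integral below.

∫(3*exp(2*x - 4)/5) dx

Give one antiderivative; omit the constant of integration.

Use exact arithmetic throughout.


Answer: 3*exp(2*x - 4)/10.


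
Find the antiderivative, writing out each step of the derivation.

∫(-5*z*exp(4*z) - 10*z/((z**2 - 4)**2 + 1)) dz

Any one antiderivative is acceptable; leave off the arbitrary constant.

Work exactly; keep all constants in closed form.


Step 1. Rewrite: now ∫(-10*z/((z**2 - 4)**2 + 1)) dz + ∫(-5*z*exp(4*z)) dz.
Step 2. Integrate ∫(-5*z*exp(4*z)) dz by parts with u = z, dv = (-5*exp(4*z)) dz, so v = -5*exp(4*z)/4: now -5*z*exp(4*z)/4 + ∫(-10*z/((z**2 - 4)**2 + 1)) dz + ∫(5*exp(4*z)/4) dz.
Step 3. Evaluate the standard form: now -5*z*exp(4*z)/4 + 5*exp(4*z)/16 + ∫(-10*z/((z**2 - 4)**2 + 1)) dz.
Step 4. Substitute u = z**2 - 4, turning ∫(-10*z/((z**2 - 4)**2 + 1)) dz into ∫(-5/(u**2 + 1)) du: now -5*z*exp(4*z)/4 + 5*exp(4*z)/16 + ∫(-5/(u**2 + 1)) du.
Step 5. Evaluate the standard form: now -5*z*exp(4*z)/4 + 5*exp(4*z)/16 - 5*atan(u).
Step 6. Substitute back u = z**2 - 4: now -5*z*exp(4*z)/4 + 5*exp(4*z)/16 - 5*atan(z**2 - 4).
Answer: -5*z*exp(4*z)/4 + 5*exp(4*z)/16 - 5*atan(z**2 - 4).


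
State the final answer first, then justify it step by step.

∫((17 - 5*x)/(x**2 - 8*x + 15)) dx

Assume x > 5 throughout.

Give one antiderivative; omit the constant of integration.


The answer is -4*log(x - 5) - log(x - 3).
Step 1. Decompose ∫((17 - 5*x)/(x**2 - 8*x + 15)) dx by partial fractions, (17 - 5*x)/(x**2 - 8*x + 15) = -1/(x - 3) - 4/(x - 5): now ∫(-4/(x - 5)) dx + ∫(-1/(x - 3)) dx.
Step 2. Evaluate the standard form [assuming x > 3]: now -log(x - 3) + ∫(-4/(x - 5)) dx.
Step 3. Evaluate the standard form [assuming x > 5]: now -4*log(x - 5) - log(x - 3).
Answer: -4*log(x - 5) - log(x - 3).


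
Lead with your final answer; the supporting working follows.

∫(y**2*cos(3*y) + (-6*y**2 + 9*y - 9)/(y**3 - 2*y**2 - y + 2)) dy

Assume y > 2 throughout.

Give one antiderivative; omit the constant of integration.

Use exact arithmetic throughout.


The answer is y**2*sin(3*y)/3 + 2*y*cos(3*y)/9 - 5*log(y - 2) + 3*log(y - 1) - 4*log(y + 1) - 2*sin(3*y)/27.
Step 1. Rewrite: now ∫(y**2*cos(3*y)) dy + ∫((-6*y**2 + 9*y - 9)/(y**3 - 2*y**2 - y + 2)) dy.
Step 2. Decompose ∫((-6*y**2 + 9*y - 9)/(y**3 - 2*y**2 - y + 2)) dy by partial fractions, (-6*y**2 + 9*y - 9)/(y**3 - 2*y**2 - y + 2) = -4/(y + 1) + 3/(y - 1) - 5/(y - 2): now ∫(y**2*cos(3*y)) dy + ∫(-5/(y - 2)) dy + ∫(3/(y - 1)) dy + ∫(-4/(y + 1)) dy.
Step 3. Evaluate the standard form [assuming y > 2]: now -5*log(y - 2) + ∫(y**2*cos(3*y)) dy + ∫(3/(y - 1)) dy + ∫(-4/(y + 1)) dy.
Step 4. Evaluate the standard form [assuming y > 1]: now -5*log(y - 2) + 3*log(y - 1) + ∫(y**2*cos(3*y)) dy + ∫(-4/(y + 1)) dy.
Step 5. Evaluate the standard form [assuming y > -1]: now -5*log(y - 2) + 3*log(y - 1) - 4*log(y + 1) + ∫(y**2*cos(3*y)) dy.
Step 6. Integrate ∫(y**2*cos(3*y)) dy by parts with u = y**2, dv = (cos(3*y)) dy, so v = sin(3*y)/3: now y**2*sin(3*y)/3 - 5*log(y - 2) + 3*log(y - 1) - 4*log(y + 1) + ∫(-2*y*sin(3*y)/3) dy.
Step 7. Integrate ∫(-2*y*sin(3*y)/3) dy by parts with u = y, dv = (-2*sin(3*y)/3) dy, so v = 2*cos(3*y)/9: now y**2*sin(3*y)/3 + 2*y*cos(3*y)/9 - 5*log(y - 2) + 3*log(y - 1) - 4*log(y + 1) + ∫(-2*cos(3*y)/9) dy.
Step 8. Evaluate the standard form: now y**2*sin(3*y)/3 + 2*y*cos(3*y)/9 - 5*log(y - 2) + 3*log(y - 1) - 4*log(y + 1) - 2*sin(3*y)/27.
Answer: y**2*sin(3*y)/3 + 2*y*cos(3*y)/9 - 5*log(y - 2) + 3*log(y - 1) - 4*log(y + 1) - 2*sin(3*y)/27.


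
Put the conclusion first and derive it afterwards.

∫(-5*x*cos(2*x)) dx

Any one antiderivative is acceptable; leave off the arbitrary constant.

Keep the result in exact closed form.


The answer is -5*x*sin(2*x)/2 - 5*cos(2*x)/4.
Step 1. Integrate ∫(-5*x*cos(2*x)) dx by parts with u = x, dv = (-5*cos(2*x)) dx, so v = -5*sin(2*x)/2: now -5*x*sin(2*x)/2 + ∫(5*sin(2*x)/2) dx.
Step 2. Evaluate the standard form: now -5*x*sin(2*x)/2 - 5*cos(2*x)/4.
Answer: -5*x*sin(2*x)/2 - 5*cos(2*x)/4.


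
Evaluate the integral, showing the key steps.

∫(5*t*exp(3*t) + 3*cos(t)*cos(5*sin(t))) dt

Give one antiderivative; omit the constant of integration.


Step 1. Rewrite: now ∫(5*t*exp(3*t)) dt + ∫(3*cos(t)*cos(5*sin(t))) dt.
Step 2. Substitute u = sin(t), turning ∫(3*cos(t)*cos(5*sin(t))) dt into ∫(3*cos(5*u)) du: now ∫(5*t*exp(3*t)) dt + ∫(3*cos(5*u)) du.
Step 3. Evaluate the standard form: now 3*sin(5*u)/5 + ∫(5*t*exp(3*t)) dt.
Step 4. Substitute back u = sin(t): now 3*sin(5*sin(t))/5 + ∫(5*t*exp(3*t)) dt.
Step 5. Integrate ∫(5*t*exp(3*t)) dt by parts with u = t, dv = (5*exp(3*t)) dt, so v = 5*exp(3*t)/3: now 5*t*exp(3*t)/3 + 3*sin(5*sin(t))/5 + ∫(-5*exp(3*t)/3) dt.
Step 6. Evaluate the standard form: now 5*t*exp(3*t)/3 - 5*exp(3*t)/9 + 3*sin(5*sin(t))/5.
Answer: 5*t*exp(3*t)/3 - 5*exp(3*t)/9 + 3*sin(5*sin(t))/5.


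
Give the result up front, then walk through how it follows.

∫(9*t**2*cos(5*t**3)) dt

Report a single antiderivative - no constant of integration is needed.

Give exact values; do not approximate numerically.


The answer is 3*sin(5*t**3)/5.
Step 1. Substitute u = t**3, turning ∫(9*t**2*cos(5*t**3)) dt into ∫(3*cos(5*u)) du: now ∫(3*cos(5*u)) du.
Step 2. Evaluate the standard form: now 3*sin(5*u)/5.
Step 3. Substitute back u = t**3: now 3*sin(5*t**3)/5.
Answer: 3*sin(5*t**3)/5.


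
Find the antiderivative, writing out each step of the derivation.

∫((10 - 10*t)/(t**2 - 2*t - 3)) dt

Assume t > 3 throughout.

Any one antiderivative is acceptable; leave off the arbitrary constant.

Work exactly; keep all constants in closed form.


Step 1. Decompose ∫((10 - 10*t)/(t**2 - 2*t - 3)) dt by partial fractions, (10 - 10*t)/(t**2 - 2*t - 3) = -5/(t + 1) - 5/(t - 3): now ∫(-5/(t - 3)) dt + ∫(-5/(t + 1)) dt.
Step 2. Evaluate the standard form [assuming t > -1]: now -5*log(t + 1) + ∫(-5/(t - 3)) dt.
Step 3. Evaluate the standard form [assuming t > 3]: now -5*log(t - 3) - 5*log(t + 1).
Answer: -5*log(t - 3) - 5*log(t + 1).


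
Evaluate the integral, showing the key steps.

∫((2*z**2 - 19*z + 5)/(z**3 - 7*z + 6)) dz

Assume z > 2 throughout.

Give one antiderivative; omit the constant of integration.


Step 1. Decompose ∫((2*z**2 - 19*z + 5)/(z**3 - 7*z + 6)) dz by partial fractions, (2*z**2 - 19*z + 5)/(z**3 - 7*z + 6) = 4/(z + 3) + 3/(z - 1) - 5/(z - 2): now ∫(-5/(z - 2)) dz + ∫(3/(z - 1)) dz + ∫(4/(z + 3)) dz.
Step 2. Evaluate the standard form [assuming z > 1]: now 3*log(z - 1) + ∫(-5/(z - 2)) dz + ∫(4/(z + 3)) dz.
Step 3. Evaluate the standard form [assuming z > -3]: now 3*log(z - 1) + 4*log(z + 3) + ∫(-5/(z - 2)) dz.
Step 4. Evaluate the standard form [assuming z > 2]: now -5*log(z - 2) + 3*log(z - 1) + 4*log(z + 3).
Answer: -5*log(z - 2) + 3*log(z - 1) + 4*log(z + 3).


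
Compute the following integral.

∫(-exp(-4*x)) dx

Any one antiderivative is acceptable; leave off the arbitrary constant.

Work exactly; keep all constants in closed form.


Answer: exp(-4*x)/4.


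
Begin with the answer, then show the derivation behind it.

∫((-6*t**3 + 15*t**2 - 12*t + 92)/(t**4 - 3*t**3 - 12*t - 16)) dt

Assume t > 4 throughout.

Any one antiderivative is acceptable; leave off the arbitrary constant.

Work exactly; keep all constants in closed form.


The answer is -log(t - 4) - 5*log(t + 1) - 2*atan(t/2).
Step 1. Decompose ∫((-6*t**3 + 15*t**2 - 12*t + 92)/(t**4 - 3*t**3 - 12*t - 16)) dt by partial fractions, (-6*t**3 + 15*t**2 - 12*t + 92)/(t**4 - 3*t**3 - 12*t - 16) = -4/(t**2 + 4) - 5/(t + 1) - 1/(t - 4): now ∫(-1/(t - 4)) dt + ∫(-5/(t + 1)) dt + ∫(-4/(t**2 + 4)) dt.
Step 2. Evaluate the standard form [assuming t > 4]: now -log(t - 4) + ∫(-5/(t + 1)) dt + ∫(-4/(t**2 + 4)) dt.
Step 3. Evaluate the standard form [assuming t > -1]: now -log(t - 4) - 5*log(t + 1) + ∫(-4/(t**2 + 4)) dt.
Step 4. Evaluate the standard form: now -log(t - 4) - 5*log(t + 1) - 2*atan(t/2).
Answer: -log(t - 4) - 5*log(t + 1) - 2*atan(t/2).


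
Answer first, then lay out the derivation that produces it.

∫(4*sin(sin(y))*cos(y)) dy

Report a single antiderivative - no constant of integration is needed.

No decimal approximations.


The answer is -4*cos(sin(y)).
Step 1. Substitute u = sin(y), turning ∫(4*sin(sin(y))*cos(y)) dy into ∫(4*sin(u)) du: now ∫(4*sin(u)) du.
Step 2. Evaluate the standard form: now -4*cos(u).
Step 3. Substitute back u = sin(y): now -4*cos(sin(y)).
Answer: -4*cos(sin(y)).


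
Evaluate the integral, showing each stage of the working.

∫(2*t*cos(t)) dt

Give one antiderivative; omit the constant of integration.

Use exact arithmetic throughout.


Step 1. Integrate ∫(2*t*cos(t)) dt by parts with u = t, dv = (2*cos(t)) dt, so v = 2*sin(t): now 2*t*sin(t) + ∫(-2*sin(t)) dt.
Step 2. Evaluate the standard form: now 2*t*sin(t) + 2*cos(t).
Answer: 2*t*sin(t) + 2*cos(t).


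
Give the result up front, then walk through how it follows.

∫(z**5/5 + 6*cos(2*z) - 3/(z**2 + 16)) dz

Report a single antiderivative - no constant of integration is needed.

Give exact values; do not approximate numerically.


The answer is z**6/30 + 3*sin(2*z) - 3*atan(z/4)/4.
Step 1. Rewrite: now ∫(z**5/5) dz + ∫(-3/(z**2 + 16)) dz + ∫(6*cos(2*z)) dz.
Step 2. Evaluate the standard form: now -3*atan(z/4)/4 + ∫(z**5/5) dz + ∫(6*cos(2*z)) dz.
Step 3. Evaluate the standard form: now 3*sin(2*z) - 3*atan(z/4)/4 + ∫(z**5/5) dz.
Step 4. Evaluate the standard form: now z**6/30 + 3*sin(2*z) - 3*atan(z/4)/4.
Answer: z**6/30 + 3*sin(2*z) - 3*atan(z/4)/4.


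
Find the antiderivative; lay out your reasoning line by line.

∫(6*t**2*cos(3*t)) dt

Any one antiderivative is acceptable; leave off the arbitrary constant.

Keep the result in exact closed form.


Step 1. Integrate ∫(6*t**2*cos(3*t)) dt by parts with u = t**2, dv = (6*cos(3*t)) dt, so v = 2*sin(3*t): now 2*t**2*sin(3*t) + ∫(-4*t*sin(3*t)) dt.
Step 2. Integrate ∫(-4*t*sin(3*t)) dt by parts with u = t, dv = (-4*sin(3*t)) dt, so v = 4*cos(3*t)/3: now 2*t**2*sin(3*t) + 4*t*cos(3*t)/3 + ∫(-4*cos(3*t)/3) dt.
Step 3. Evaluate the standard form: now 2*t**2*sin(3*t) + 4*t*cos(3*t)/3 - 4*sin(3*t)/9.
Answer: 2*t**2*sin(3*t) + 4*t*cos(3*t)/3 - 4*sin(3*t)/9.


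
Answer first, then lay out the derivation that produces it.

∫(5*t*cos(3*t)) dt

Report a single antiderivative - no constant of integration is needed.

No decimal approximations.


The answer is 5*t*sin(3*t)/3 + 5*cos(3*t)/9.
Step 1. Integrate ∫(5*t*cos(3*t)) dt by parts with u = t, dv = (5*cos(3*t)) dt, so v = 5*sin(3*t)/3: now 5*t*sin(3*t)/3 + ∫(-5*sin(3*t)/3) dt.
Step 2. Evaluate the standard form: now 5*t*sin(3*t)/3 + 5*cos(3*t)/9.
Answer: 5*t*sin(3*t)/3 + 5*cos(3*t)/9.


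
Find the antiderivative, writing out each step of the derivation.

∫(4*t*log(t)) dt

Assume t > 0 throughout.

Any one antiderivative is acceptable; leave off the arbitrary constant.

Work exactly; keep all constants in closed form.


Step 1. Integrate ∫(4*t*log(t)) dt by parts with u = log(t), dv = (4*t) dt, so v = 2*t**2 [assuming t > 0]: now 2*t**2*log(t) + ∫(-2*t) dt.
Step 2. Evaluate the standard form: now 2*t**2*log(t) - t**2.
Answer: 2*t**2*log(t) - t**2.


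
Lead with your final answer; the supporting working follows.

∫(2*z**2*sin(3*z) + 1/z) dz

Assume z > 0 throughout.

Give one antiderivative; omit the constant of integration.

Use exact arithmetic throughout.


The answer is -2*z**2*cos(3*z)/3 + 4*z*sin(3*z)/9 + log(z) + 4*cos(3*z)/27.
Step 1. Rewrite: now ∫(1/z) dz + ∫(2*z**2*sin(3*z)) dz.
Step 2. Evaluate the standard form [assuming z > 0]: now log(z) + ∫(2*z**2*sin(3*z)) dz.
Step 3. Integrate ∫(2*z**2*sin(3*z)) dz by parts with u = z**2, dv = (2*sin(3*z)) dz, so v = -2*cos(3*z)/3: now -2*z**2*cos(3*z)/3 + log(z) + ∫(4*z*cos(3*z)/3) dz.
Step 4. Integrate ∫(4*z*cos(3*z)/3) dz by parts with u = z, dv = (4*cos(3*z)/3) dz, so v = 4*sin(3*z)/9: now -2*z**2*cos(3*z)/3 + 4*z*sin(3*z)/9 + log(z) + ∫(-4*sin(3*z)/9) dz.
Step 5. Evaluate the standard form: now -2*z**2*cos(3*z)/3 + 4*z*sin(3*z)/9 + log(z) + 4*cos(3*z)/27.
Answer: -2*z**2*cos(3*z)/3 + 4*z*sin(3*z)/9 + log(z) + 4*cos(3*z)/27.


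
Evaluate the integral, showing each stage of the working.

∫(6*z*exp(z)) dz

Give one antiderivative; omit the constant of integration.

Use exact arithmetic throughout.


Step 1. Integrate ∫(6*z*exp(z)) dz by parts with u = z, dv = (6*exp(z)) dz, so v = 6*exp(z): now 6*z*exp(z) + ∫(-6*exp(z)) dz.
Step 2. Evaluate the standard form: now 6*z*exp(z) - 6*exp(z).
Answer: 6*z*exp(z) - 6*exp(z).


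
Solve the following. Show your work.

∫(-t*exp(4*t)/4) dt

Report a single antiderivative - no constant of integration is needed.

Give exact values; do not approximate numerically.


Step 1. Integrate ∫(-t*exp(4*t)/4) dt by parts with u = t, dv = (-exp(4*t)/4) dt, so v = -exp(4*t)/16: now -t*exp(4*t)/16 + ∫(exp(4*t)/16) dt.
Step 2. Evaluate the standard form: now -t*exp(4*t)/16 + exp(4*t)/64.
Answer: -t*exp(4*t)/16 + exp(4*t)/64.


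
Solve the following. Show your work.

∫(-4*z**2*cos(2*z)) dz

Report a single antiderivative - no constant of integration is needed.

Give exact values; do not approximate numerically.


Step 1. Integrate ∫(-4*z**2*cos(2*z)) dz by parts with u = z**2, dv = (-4*cos(2*z)) dz, so v = -2*sin(2*z): now -2*z**2*sin(2*z) + ∫(4*z*sin(2*z)) dz.
Step 2. Integrate ∫(4*z*sin(2*z)) dz by parts with u = z, dv = (4*sin(2*z)) dz, so v = -2*cos(2*z): now -2*z**2*sin(2*z) - 2*z*cos(2*z) + ∫(2*cos(2*z)) dz.
Step 3. Evaluate the standard form: now -2*z**2*sin(2*z) - 2*z*cos(2*z) + sin(2*z).
Answer: -2*z**2*sin(2*z) - 2*z*cos(2*z) + sin(2*z).


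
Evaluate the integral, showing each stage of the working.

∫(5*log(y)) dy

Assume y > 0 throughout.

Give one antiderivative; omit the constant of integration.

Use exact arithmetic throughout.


Step 1. Integrate ∫(5*log(y)) dy by parts with u = log(y), dv = (5) dy, so v = 5*y [assuming y > 0]: now 5*y*log(y) + ∫(-5) dy.
Step 2. Evaluate the standard form: now 5*y*log(y) - 5*y.
Answer: 5*y*log(y) - 5*y.


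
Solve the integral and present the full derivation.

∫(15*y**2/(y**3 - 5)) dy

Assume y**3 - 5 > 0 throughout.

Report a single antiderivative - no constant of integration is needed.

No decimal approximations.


Step 1. Substitute u = y**3 - 5, turning ∫(15*y**2/(y**3 - 5)) dy into ∫(5/u) du: now ∫(5/u) du.
Step 2. Evaluate the standard form [assuming u > 0]: now 5*log(u).
Step 3. Substitute back u = y**3 - 5: now 5*log(y**3 - 5).
Answer: 5*log(y**3 - 5).
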